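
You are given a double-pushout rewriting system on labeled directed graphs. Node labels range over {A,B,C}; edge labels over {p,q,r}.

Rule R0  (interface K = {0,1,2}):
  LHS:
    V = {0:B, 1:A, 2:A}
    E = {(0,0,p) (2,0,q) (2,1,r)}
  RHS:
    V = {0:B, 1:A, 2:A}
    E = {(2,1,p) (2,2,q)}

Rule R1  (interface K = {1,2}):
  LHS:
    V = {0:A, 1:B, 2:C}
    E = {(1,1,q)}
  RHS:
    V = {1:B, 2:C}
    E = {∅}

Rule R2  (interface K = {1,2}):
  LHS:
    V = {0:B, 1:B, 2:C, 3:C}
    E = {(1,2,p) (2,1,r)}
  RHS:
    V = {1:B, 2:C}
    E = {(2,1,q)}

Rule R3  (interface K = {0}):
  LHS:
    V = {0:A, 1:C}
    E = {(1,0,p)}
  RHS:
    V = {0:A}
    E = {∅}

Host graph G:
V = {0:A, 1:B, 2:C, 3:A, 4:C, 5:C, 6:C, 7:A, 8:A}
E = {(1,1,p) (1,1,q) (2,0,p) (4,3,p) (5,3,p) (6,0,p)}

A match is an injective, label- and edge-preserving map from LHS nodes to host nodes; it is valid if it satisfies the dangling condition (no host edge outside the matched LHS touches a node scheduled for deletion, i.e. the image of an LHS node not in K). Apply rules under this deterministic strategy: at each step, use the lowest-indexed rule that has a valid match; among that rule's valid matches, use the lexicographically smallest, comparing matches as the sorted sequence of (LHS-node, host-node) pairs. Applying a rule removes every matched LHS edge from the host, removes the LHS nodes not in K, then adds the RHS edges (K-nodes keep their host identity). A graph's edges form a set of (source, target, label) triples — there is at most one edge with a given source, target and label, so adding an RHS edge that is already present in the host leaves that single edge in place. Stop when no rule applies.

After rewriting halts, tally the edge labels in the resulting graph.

[0] host  ⇒  9 nodes, 6 edges  {1-p->1 1-q->1 2-p->0 4-p->3 5-p->3 6-p->0}
[1] R1 @ {0↦7, 1↦1, 2↦2}  ⇒  8 nodes, 5 edges  {1-p->1 2-p->0 4-p->3 5-p->3 6-p->0}
[2] R3 @ {0↦0, 1↦2}  ⇒  7 nodes, 4 edges  {1-p->1 4-p->3 5-p->3 6-p->0}
[3] R3 @ {0↦0, 1↦6}  ⇒  6 nodes, 3 edges  {1-p->1 4-p->3 5-p->3}
[4] R3 @ {0↦3, 1↦4}  ⇒  5 nodes, 2 edges  {1-p->1 5-p->3}
[5] R3 @ {0↦3, 1↦5}  ⇒  4 nodes, 1 edges  {1-p->1}
normal form: no rule applies after step 5
NF edges: [(1, 1, 'p')]

Answer: p:1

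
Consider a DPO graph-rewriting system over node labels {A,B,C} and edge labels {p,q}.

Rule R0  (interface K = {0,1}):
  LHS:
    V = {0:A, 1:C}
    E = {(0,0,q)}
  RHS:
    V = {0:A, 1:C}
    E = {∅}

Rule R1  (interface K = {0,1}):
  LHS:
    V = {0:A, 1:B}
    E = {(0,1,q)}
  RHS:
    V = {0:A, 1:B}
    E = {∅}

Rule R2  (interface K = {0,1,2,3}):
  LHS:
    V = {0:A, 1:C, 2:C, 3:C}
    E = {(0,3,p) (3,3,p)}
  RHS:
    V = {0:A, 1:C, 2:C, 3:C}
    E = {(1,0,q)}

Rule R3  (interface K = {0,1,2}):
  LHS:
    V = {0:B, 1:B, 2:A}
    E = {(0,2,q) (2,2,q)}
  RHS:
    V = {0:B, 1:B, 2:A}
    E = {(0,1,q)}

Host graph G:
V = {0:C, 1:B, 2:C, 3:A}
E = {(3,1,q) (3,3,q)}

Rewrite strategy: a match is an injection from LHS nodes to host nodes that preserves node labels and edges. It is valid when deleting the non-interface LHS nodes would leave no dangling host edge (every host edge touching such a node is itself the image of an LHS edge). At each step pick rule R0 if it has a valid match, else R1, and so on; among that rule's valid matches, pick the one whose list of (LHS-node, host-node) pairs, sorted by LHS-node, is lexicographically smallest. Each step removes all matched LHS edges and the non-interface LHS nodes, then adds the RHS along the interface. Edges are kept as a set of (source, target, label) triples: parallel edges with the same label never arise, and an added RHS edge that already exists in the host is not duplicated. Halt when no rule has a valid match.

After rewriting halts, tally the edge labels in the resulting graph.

Answer: (no edges)

Steps:
initial: |V|=4 |E|=2  E = 3-q->1 3-q->3
step 1: apply R0 at {0↦3, 1↦0}  → |V|=4 |E|=1  E = 3-q->1
step 2: apply R1 at {0↦3, 1↦1}  → |V|=4 |E|=0  E = ∅
final graph: no rule applies after step 2
NF edges: []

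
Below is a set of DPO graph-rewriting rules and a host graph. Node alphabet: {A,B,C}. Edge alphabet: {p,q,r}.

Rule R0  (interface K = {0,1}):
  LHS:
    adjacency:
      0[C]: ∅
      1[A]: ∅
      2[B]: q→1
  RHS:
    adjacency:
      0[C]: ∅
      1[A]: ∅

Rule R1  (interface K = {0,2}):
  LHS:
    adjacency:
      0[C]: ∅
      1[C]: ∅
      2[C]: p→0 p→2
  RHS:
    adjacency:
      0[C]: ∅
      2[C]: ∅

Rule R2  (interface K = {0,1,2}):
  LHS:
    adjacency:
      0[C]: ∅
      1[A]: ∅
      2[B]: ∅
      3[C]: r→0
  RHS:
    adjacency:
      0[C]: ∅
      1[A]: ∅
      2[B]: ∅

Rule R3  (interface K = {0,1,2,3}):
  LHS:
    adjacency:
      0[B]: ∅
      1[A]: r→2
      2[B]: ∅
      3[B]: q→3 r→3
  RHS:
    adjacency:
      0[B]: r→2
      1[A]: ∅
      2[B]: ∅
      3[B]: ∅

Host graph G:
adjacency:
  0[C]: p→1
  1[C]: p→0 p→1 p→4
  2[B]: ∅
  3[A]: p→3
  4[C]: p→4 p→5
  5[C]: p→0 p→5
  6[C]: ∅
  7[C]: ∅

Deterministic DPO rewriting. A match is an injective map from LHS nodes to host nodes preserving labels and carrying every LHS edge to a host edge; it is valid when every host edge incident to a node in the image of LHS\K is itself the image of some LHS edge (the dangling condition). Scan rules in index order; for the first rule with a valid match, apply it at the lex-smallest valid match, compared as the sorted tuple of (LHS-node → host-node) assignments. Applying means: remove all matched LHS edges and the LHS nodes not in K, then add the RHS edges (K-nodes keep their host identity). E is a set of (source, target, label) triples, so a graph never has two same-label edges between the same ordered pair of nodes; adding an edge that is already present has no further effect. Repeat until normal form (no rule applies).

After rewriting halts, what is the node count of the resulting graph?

[0] host  ⇒  8 nodes, 9 edges  {0-p->1 1-p->0 1-p->1 1-p->4 3-p->3 4-p->4 4-p->5 5-p->0 5-p->5}
[1] R1 @ {0↦0, 1↦6, 2↦1}  ⇒  7 nodes, 7 edges  {0-p->1 1-p->4 3-p->3 4-p->4 4-p->5 5-p->0 5-p->5}
[2] R1 @ {0↦0, 1↦7, 2↦5}  ⇒  6 nodes, 5 edges  {0-p->1 1-p->4 3-p->3 4-p->4 4-p->5}
normal form: no rule applies after step 2
NF nodes: {0:C, 1:C, 2:B, 3:A, 4:C, 5:C}

Answer: 6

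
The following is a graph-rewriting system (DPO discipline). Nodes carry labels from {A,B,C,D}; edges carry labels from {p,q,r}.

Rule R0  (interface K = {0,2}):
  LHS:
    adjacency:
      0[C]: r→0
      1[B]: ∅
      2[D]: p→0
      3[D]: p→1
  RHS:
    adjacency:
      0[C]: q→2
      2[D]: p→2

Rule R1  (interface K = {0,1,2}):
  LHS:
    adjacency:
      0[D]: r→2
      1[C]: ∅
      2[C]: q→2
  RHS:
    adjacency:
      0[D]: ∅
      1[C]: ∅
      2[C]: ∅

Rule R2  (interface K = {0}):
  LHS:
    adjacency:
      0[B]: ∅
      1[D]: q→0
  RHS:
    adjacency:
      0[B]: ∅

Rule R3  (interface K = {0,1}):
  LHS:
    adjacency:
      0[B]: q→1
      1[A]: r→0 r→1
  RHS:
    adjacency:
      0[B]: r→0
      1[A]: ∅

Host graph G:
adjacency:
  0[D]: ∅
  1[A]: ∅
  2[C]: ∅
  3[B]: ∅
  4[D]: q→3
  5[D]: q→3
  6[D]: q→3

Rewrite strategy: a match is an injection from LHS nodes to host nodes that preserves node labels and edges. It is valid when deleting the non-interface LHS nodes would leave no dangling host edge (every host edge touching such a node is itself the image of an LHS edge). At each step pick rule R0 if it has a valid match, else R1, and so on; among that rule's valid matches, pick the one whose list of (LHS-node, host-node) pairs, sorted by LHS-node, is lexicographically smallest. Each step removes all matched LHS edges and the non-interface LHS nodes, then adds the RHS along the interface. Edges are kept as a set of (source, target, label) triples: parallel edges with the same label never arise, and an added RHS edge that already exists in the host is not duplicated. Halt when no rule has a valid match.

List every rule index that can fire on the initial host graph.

R0: no valid match — LHS pattern not found
R1: no valid match — LHS pattern not found
R2: 3 valid matches — {0↦3, 1↦4}, {0↦3, 1↦5}, {0↦3, 1↦6}
R3: no valid match — LHS pattern not found

Answer: [R2]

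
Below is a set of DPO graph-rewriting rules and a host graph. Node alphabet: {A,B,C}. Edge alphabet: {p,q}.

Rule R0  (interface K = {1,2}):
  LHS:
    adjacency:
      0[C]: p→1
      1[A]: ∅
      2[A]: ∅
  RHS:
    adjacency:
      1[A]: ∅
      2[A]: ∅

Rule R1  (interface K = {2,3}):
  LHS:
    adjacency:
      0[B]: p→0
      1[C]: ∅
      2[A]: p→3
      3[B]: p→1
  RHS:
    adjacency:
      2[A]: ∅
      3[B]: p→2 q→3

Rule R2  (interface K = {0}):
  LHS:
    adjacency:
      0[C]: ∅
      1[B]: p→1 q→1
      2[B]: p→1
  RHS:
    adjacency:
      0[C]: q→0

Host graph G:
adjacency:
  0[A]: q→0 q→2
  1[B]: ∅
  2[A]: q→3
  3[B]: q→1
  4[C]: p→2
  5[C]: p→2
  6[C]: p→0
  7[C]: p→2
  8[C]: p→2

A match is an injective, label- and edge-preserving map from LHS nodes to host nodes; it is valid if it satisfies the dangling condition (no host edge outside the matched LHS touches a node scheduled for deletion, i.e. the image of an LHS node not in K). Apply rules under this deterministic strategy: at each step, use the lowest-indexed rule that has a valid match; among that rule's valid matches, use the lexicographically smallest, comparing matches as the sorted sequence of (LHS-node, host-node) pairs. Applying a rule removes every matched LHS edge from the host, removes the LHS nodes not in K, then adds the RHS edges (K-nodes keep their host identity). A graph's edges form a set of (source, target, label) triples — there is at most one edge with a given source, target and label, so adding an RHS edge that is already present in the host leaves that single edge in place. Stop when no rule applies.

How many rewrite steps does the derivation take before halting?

Answer: 5

Rewrite trace:
initial: |V|=9 |E|=9  E = 0-q->0 0-q->2 2-q->3 3-q->1 4-p->2 5-p->2 6-p->0 7-p->2 8-p->2
step 1: apply R0 at {0↦4, 1↦2, 2↦0}  → |V|=8 |E|=8  E = 0-q->0 0-q->2 2-q->3 3-q->1 5-p->2 6-p->0 7-p->2 8-p->2
step 2: apply R0 at {0↦5, 1↦2, 2↦0}  → |V|=7 |E|=7  E = 0-q->0 0-q->2 2-q->3 3-q->1 6-p->0 7-p->2 8-p->2
step 3: apply R0 at {0↦6, 1↦0, 2↦2}  → |V|=6 |E|=6  E = 0-q->0 0-q->2 2-q->3 3-q->1 7-p->2 8-p->2
step 4: apply R0 at {0↦7, 1↦2, 2↦0}  → |V|=5 |E|=5  E = 0-q->0 0-q->2 2-q->3 3-q->1 8-p->2
step 5: apply R0 at {0↦8, 1↦2, 2↦0}  → |V|=4 |E|=4  E = 0-q->0 0-q->2 2-q->3 3-q->1
halt: no rule applies after step 5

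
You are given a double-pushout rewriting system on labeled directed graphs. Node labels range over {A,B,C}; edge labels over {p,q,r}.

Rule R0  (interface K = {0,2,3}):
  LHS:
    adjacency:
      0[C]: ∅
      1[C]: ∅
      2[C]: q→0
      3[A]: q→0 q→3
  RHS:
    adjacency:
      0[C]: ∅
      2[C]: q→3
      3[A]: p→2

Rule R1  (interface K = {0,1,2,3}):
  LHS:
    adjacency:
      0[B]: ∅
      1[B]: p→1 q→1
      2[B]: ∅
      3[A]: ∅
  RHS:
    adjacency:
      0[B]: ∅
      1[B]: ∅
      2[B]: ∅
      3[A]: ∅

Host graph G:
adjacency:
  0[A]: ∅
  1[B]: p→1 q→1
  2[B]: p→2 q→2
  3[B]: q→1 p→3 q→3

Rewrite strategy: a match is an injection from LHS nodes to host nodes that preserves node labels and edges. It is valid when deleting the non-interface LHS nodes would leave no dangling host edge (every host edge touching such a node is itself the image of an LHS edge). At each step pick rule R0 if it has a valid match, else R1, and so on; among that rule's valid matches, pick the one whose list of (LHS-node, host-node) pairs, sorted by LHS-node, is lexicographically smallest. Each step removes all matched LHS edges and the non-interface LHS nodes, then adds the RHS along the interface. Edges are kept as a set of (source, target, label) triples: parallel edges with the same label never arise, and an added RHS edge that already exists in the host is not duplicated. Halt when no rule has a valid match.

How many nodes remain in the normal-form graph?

Answer: 4

Steps:
start.  V:4 E:7  edges: 1-p->1 1-q->1 2-p->2 2-q->2 3-q->1 3-p->3 3-q->3
1. fire R1 via {0↦1, 1↦2, 2↦3, 3↦0}  →  V:4 E:5  edges: 1-p->1 1-q->1 3-q->1 3-p->3 3-q->3
2. fire R1 via {0↦1, 1↦3, 2↦2, 3↦0}  →  V:4 E:3  edges: 1-p->1 1-q->1 3-q->1
3. fire R1 via {0↦2, 1↦1, 2↦3, 3↦0}  →  V:4 E:1  edges: 3-q->1
normal form: no rule applies after step 3
NF nodes: {0:A, 1:B, 2:B, 3:B}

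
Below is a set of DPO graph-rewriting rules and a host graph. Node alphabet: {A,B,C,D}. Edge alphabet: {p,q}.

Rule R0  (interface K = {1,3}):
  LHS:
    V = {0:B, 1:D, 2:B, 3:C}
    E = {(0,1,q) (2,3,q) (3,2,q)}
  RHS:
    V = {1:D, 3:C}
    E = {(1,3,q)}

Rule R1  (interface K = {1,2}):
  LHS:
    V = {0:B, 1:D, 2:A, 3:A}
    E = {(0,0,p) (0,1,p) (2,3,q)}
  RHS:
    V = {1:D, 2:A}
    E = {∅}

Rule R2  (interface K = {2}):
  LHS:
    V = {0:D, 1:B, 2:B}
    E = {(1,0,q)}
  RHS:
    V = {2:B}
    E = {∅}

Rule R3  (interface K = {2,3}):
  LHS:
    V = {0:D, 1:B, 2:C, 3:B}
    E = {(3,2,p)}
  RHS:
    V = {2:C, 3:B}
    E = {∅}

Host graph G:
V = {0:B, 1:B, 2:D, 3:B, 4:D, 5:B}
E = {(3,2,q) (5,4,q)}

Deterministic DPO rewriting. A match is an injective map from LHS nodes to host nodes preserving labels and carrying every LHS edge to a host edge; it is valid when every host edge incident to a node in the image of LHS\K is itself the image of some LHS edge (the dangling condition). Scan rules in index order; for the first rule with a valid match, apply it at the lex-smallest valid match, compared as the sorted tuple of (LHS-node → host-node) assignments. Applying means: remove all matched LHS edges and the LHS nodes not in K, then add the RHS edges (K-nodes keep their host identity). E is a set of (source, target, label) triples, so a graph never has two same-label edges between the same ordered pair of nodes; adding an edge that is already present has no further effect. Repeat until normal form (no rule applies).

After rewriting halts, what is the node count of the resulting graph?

initial: |V|=6 |E|=2  E = 3-q->2 5-q->4
step 1: apply R2 at {0↦2, 1↦3, 2↦0}  → |V|=4 |E|=1  E = 5-q->4
step 2: apply R2 at {0↦4, 1↦5, 2↦0}  → |V|=2 |E|=0  E = ∅
final graph: no rule applies after step 2
NF nodes: {0:B, 1:B}

Answer: 2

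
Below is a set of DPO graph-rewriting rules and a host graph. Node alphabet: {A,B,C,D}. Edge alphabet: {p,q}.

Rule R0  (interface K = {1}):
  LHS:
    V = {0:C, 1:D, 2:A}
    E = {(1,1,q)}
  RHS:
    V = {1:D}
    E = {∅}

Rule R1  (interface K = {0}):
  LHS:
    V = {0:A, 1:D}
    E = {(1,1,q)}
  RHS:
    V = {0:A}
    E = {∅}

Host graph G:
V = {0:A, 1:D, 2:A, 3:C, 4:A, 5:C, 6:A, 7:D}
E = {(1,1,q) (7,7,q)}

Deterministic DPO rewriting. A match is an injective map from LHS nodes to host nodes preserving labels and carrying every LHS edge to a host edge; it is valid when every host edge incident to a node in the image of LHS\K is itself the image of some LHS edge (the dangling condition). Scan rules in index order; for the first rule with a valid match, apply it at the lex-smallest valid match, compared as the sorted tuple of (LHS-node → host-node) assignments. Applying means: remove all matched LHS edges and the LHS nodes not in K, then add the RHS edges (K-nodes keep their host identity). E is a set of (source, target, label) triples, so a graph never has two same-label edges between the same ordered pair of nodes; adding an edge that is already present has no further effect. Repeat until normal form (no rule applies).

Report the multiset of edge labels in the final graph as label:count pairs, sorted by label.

Answer: (no edges)

Rewrite trace:
start.  V:8 E:2  edges: 1-q->1 7-q->7
1. fire R0 via {0↦3, 1↦1, 2↦0}  →  V:6 E:1  edges: 7-q->7
2. fire R0 via {0↦5, 1↦7, 2↦2}  →  V:4 E:0  edges: ∅
normal form: no rule applies after step 2
NF edges: []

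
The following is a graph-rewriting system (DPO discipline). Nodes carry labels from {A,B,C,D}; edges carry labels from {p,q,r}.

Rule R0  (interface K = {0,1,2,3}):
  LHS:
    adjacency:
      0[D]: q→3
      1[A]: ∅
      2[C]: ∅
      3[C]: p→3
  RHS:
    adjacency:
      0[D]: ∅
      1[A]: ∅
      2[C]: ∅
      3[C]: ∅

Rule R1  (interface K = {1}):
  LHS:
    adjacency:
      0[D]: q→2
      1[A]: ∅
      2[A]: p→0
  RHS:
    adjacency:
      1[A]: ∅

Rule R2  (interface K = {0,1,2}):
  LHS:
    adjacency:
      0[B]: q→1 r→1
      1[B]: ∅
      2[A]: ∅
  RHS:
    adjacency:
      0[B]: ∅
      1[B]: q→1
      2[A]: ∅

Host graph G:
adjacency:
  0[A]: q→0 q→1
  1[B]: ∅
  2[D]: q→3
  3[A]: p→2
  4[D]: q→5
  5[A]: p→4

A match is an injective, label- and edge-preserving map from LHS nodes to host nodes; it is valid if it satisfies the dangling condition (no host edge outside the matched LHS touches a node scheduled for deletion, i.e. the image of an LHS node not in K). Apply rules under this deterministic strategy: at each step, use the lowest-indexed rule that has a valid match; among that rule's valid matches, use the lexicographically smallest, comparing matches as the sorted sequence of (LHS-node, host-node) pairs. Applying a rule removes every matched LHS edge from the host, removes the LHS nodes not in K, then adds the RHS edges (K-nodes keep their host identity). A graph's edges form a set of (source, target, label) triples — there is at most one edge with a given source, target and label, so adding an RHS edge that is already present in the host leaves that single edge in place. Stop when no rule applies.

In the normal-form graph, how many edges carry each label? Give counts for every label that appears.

start.  V:6 E:6  edges: 0-q->0 0-q->1 2-q->3 3-p->2 4-q->5 5-p->4
1. fire R1 via {0↦2, 1↦0, 2↦3}  →  V:4 E:4  edges: 0-q->0 0-q->1 4-q->5 5-p->4
2. fire R1 via {0↦4, 1↦0, 2↦5}  →  V:2 E:2  edges: 0-q->0 0-q->1
halt: no rule applies after step 2
NF edges: [(0, 0, 'q'), (0, 1, 'q')]

Answer: q:2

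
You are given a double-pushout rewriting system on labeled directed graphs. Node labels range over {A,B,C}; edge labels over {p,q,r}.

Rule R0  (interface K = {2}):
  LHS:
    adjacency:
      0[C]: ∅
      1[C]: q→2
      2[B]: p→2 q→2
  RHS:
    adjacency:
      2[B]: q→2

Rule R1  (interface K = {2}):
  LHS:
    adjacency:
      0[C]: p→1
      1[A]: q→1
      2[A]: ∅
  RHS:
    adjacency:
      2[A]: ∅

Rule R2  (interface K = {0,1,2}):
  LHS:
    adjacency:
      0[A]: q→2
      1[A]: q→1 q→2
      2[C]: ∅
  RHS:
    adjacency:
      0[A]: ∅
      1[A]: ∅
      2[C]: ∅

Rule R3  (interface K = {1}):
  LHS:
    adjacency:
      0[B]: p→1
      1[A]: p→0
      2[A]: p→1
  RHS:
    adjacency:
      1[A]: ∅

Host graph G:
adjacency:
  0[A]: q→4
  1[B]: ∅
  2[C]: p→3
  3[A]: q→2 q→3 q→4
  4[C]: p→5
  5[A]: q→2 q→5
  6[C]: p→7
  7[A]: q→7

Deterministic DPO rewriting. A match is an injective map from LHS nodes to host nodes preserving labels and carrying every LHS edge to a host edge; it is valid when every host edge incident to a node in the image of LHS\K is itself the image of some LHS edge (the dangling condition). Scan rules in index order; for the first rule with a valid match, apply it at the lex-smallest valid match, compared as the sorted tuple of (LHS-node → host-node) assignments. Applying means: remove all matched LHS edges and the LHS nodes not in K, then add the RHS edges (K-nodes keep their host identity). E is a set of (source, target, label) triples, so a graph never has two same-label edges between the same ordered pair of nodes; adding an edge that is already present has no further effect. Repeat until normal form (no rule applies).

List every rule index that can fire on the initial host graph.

Answer: [R1,R2]

Rewrite trace:
R0: no valid match — LHS pattern not found
R1: 3 valid matches — {0↦6, 1↦7, 2↦0}, {0↦6, 1↦7, 2↦3}, {0↦6, 1↦7, 2↦5}
R2: 3 valid matches — {0↦0, 1↦3, 2↦4}, {0↦3, 1↦5, 2↦2}, {0↦5, 1↦3, 2↦2}
R3: no valid match — LHS pattern not found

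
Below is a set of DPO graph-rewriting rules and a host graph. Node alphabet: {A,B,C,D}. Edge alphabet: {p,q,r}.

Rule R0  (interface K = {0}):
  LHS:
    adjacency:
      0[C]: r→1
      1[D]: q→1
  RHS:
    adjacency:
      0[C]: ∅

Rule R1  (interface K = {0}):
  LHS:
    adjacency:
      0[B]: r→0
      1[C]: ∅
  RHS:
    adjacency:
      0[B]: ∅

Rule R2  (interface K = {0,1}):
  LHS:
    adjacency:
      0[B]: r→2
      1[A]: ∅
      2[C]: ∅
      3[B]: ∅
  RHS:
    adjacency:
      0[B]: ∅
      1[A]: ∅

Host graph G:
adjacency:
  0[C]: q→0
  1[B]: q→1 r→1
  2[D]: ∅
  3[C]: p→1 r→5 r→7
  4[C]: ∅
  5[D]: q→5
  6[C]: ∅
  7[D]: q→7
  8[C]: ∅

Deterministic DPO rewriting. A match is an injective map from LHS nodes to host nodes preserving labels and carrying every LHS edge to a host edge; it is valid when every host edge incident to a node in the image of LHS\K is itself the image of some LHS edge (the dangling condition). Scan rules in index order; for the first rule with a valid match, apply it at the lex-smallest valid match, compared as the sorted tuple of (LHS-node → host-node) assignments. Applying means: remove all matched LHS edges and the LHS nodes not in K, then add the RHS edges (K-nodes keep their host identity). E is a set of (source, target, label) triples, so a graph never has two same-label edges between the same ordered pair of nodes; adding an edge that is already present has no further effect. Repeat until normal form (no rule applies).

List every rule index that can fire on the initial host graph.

R0: 2 valid matches — {0↦3, 1↦5}, {0↦3, 1↦7}
R1: 3 valid matches — {0↦1, 1↦4}, {0↦1, 1↦6}, {0↦1, 1↦8}
R2: no valid match — LHS pattern not found

Answer: [R0,R1]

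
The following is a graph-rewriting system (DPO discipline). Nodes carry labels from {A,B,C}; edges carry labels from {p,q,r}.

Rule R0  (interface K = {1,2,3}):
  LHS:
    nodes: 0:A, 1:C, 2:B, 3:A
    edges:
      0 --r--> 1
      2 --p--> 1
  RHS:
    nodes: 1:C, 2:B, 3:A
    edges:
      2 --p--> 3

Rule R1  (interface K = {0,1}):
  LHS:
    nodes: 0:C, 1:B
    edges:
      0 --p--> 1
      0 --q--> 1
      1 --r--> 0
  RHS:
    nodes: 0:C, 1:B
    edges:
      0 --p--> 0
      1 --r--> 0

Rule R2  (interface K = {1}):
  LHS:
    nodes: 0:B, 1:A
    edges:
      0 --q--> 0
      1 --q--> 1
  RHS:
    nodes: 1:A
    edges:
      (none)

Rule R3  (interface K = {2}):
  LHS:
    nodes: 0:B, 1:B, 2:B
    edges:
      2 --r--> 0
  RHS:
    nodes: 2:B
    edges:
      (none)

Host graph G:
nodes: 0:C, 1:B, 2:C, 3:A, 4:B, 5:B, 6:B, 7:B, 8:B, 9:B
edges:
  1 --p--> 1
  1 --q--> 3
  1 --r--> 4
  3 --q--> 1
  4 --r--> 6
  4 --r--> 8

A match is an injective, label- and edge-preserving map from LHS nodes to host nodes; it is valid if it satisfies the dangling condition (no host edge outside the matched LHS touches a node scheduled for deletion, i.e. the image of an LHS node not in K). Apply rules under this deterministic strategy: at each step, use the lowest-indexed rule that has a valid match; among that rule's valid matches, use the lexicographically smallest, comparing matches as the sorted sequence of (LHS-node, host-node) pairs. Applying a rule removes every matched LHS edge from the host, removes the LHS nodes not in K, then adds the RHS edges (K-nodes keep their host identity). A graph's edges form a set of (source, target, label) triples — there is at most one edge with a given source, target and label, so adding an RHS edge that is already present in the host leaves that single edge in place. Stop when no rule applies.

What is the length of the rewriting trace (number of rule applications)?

initial: |V|=10 |E|=6  E = 1-p->1 1-q->3 1-r->4 3-q->1 4-r->6 4-r->8
step 1: apply R3 at {0↦6, 1↦5, 2↦4}  → |V|=8 |E|=5  E = 1-p->1 1-q->3 1-r->4 3-q->1 4-r->8
step 2: apply R3 at {0↦8, 1↦7, 2↦4}  → |V|=6 |E|=4  E = 1-p->1 1-q->3 1-r->4 3-q->1
step 3: apply R3 at {0↦4, 1↦9, 2↦1}  → |V|=4 |E|=3  E = 1-p->1 1-q->3 3-q->1
halt: no rule applies after step 3

Answer: 3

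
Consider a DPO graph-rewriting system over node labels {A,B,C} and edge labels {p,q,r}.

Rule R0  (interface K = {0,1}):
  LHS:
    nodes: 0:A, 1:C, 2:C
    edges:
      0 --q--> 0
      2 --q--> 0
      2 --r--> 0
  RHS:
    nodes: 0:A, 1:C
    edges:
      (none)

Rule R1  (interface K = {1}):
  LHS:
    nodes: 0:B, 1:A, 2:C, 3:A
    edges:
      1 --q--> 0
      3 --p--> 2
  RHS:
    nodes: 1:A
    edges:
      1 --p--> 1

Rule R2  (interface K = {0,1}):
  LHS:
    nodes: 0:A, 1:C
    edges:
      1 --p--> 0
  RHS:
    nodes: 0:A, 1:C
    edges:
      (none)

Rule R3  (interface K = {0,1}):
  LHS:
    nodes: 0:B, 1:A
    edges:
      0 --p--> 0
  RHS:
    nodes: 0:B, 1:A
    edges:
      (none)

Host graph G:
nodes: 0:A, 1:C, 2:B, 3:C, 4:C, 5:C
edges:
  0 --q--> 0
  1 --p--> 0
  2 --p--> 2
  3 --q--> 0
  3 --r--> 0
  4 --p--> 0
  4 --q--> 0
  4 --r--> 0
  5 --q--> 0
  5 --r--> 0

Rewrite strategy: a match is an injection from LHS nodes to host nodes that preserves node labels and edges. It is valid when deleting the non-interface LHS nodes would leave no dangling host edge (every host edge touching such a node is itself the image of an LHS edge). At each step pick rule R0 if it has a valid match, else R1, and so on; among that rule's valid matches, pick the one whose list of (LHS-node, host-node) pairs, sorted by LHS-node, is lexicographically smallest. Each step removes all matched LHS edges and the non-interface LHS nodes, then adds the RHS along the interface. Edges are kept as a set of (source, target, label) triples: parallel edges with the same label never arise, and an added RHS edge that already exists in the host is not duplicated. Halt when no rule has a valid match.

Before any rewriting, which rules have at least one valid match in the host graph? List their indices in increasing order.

R0: 6 valid matches — {0↦0, 1↦1, 2↦3}, {0↦0, 1↦1, 2↦5}, {0↦0, 1↦3, 2↦5} (+3 more)
R1: no valid match — LHS pattern not found
R2: 2 valid matches — {0↦0, 1↦1}, {0↦0, 1↦4}
R3: 1 valid match — {0↦2, 1↦0}

Answer: [R0,R2,R3]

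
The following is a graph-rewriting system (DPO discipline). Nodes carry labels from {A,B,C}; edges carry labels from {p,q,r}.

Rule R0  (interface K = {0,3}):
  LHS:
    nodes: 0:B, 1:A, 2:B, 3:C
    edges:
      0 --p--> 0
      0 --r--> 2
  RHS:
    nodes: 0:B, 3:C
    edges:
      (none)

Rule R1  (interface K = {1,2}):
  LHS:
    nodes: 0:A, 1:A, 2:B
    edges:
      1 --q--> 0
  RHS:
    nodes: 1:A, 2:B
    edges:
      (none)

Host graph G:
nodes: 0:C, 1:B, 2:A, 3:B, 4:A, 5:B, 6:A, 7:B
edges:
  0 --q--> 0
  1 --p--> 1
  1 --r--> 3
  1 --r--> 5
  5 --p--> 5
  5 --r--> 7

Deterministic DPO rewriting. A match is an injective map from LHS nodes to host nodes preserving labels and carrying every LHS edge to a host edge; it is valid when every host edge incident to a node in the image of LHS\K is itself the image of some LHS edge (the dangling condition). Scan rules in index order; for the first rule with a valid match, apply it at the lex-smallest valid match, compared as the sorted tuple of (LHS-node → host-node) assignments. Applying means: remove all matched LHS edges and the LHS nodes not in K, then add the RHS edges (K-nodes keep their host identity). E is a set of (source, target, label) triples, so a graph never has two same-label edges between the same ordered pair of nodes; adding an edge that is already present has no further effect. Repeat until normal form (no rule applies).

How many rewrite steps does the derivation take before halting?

start.  V:8 E:6  edges: 0-q->0 1-p->1 1-r->3 1-r->5 5-p->5 5-r->7
1. fire R0 via {0↦1, 1↦2, 2↦3, 3↦0}  →  V:6 E:4  edges: 0-q->0 1-r->5 5-p->5 5-r->7
2. fire R0 via {0↦5, 1↦4, 2↦7, 3↦0}  →  V:4 E:2  edges: 0-q->0 1-r->5
halt: no rule applies after step 2

Answer: 2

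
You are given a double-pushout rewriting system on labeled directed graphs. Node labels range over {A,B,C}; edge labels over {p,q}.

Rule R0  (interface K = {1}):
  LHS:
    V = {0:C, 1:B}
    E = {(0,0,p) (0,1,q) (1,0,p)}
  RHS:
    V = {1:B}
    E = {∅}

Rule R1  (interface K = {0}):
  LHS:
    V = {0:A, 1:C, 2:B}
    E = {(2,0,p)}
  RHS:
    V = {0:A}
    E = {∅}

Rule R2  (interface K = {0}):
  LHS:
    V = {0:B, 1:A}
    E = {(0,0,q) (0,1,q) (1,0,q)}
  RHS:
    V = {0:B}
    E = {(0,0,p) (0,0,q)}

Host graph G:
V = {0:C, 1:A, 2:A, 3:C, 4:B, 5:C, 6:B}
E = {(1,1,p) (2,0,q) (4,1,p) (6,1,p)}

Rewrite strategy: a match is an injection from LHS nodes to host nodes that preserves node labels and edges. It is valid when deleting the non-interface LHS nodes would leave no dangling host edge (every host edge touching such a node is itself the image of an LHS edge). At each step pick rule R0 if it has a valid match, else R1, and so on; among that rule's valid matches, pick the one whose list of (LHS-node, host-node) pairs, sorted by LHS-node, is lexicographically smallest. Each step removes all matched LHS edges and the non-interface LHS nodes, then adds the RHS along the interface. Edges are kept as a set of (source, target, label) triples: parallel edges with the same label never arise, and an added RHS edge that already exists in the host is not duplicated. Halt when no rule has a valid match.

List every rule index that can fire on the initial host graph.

Answer: [R1]

Rewrite trace:
R0: no valid match — LHS pattern not found
R1: 4 valid matches — {0↦1, 1↦3, 2↦4}, {0↦1, 1↦3, 2↦6}, {0↦1, 1↦5, 2↦4} (+1 more)
R2: no valid match — LHS pattern not found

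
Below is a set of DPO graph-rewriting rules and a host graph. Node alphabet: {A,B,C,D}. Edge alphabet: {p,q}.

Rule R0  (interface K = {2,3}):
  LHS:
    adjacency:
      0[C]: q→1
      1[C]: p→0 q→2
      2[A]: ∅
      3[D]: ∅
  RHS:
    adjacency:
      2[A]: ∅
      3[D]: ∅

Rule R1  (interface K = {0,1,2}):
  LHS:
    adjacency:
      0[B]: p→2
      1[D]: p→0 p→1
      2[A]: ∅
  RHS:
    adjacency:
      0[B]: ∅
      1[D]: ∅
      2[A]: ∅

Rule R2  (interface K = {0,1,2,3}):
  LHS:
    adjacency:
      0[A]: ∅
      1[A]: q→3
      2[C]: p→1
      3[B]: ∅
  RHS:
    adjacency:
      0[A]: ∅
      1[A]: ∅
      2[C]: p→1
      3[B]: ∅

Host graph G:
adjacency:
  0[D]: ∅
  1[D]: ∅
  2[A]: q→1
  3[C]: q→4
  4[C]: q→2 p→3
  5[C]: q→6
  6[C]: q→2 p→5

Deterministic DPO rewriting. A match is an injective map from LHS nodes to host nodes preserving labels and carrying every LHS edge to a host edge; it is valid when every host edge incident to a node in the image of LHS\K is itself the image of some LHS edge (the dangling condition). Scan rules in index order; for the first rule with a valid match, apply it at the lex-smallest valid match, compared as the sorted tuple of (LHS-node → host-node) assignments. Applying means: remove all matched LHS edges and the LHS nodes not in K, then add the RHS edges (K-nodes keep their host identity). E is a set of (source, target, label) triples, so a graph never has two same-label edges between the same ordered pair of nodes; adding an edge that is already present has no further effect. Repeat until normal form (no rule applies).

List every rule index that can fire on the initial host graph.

R0: 4 valid matches — {0↦3, 1↦4, 2↦2, 3↦0}, {0↦3, 1↦4, 2↦2, 3↦1}, {0↦5, 1↦6, 2↦2, 3↦0} (+1 more)
R1: no valid match — LHS pattern not found
R2: no valid match — LHS pattern not found

Answer: [R0]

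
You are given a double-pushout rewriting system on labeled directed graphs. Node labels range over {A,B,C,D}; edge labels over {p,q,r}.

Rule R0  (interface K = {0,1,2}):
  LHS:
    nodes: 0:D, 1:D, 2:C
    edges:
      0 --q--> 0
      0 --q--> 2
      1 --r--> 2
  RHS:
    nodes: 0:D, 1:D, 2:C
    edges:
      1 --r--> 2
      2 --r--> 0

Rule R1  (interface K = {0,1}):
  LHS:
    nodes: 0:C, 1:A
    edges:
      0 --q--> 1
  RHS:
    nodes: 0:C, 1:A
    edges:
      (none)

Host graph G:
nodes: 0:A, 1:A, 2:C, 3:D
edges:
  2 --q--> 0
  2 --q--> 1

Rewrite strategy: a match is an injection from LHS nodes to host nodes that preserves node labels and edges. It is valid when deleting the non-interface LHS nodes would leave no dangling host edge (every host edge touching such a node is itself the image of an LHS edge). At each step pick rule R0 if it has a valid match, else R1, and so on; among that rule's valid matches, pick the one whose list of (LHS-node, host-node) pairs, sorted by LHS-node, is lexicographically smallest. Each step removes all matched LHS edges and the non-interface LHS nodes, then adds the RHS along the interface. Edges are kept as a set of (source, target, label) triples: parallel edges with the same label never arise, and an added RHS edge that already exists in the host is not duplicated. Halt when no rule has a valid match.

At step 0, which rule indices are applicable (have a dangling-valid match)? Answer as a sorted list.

R0: no valid match — LHS pattern not found
R1: 2 valid matches — {0↦2, 1↦0}, {0↦2, 1↦1}

Answer: [R1]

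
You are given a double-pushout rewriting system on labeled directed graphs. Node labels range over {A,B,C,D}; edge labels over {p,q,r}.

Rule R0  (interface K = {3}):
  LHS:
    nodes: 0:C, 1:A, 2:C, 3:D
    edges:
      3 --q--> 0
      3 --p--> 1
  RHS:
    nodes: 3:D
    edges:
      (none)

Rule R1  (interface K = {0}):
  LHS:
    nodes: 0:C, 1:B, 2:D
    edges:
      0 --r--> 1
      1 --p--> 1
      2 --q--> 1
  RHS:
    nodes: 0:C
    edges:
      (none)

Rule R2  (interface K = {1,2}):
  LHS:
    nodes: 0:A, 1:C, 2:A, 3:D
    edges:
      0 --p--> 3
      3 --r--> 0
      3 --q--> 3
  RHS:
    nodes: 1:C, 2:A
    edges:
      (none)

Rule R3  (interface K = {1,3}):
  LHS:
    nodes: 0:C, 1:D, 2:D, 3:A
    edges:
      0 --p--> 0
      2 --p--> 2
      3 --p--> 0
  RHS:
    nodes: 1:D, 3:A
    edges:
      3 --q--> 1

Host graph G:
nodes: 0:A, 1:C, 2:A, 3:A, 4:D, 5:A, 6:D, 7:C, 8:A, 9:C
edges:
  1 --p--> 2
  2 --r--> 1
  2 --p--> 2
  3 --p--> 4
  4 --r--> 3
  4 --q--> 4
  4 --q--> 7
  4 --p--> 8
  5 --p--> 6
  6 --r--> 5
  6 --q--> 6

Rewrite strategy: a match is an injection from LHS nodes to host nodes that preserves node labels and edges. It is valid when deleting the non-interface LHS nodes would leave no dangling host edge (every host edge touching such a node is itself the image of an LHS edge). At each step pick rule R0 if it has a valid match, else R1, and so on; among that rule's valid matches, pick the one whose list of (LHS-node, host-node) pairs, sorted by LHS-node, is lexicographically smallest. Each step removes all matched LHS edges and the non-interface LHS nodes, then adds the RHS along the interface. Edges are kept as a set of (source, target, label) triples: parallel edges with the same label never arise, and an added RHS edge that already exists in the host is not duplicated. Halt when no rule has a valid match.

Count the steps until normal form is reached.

Answer: 3

Rewrite trace:
start.  V:10 E:11  edges: 1-p->2 2-r->1 2-p->2 3-p->4 4-r->3 4-q->4 4-q->7 4-p->8 5-p->6 6-r->5 6-q->6
1. fire R0 via {0↦7, 1↦8, 2↦9, 3↦4}  →  V:7 E:9  edges: 1-p->2 2-r->1 2-p->2 3-p->4 4-r->3 4-q->4 5-p->6 6-r->5 6-q->6
2. fire R2 via {0↦3, 1↦1, 2↦0, 3↦4}  →  V:5 E:6  edges: 1-p->2 2-r->1 2-p->2 5-p->6 6-r->5 6-q->6
3. fire R2 via {0↦5, 1↦1, 2↦0, 3↦6}  →  V:3 E:3  edges: 1-p->2 2-r->1 2-p->2
normal form: no rule applies after step 3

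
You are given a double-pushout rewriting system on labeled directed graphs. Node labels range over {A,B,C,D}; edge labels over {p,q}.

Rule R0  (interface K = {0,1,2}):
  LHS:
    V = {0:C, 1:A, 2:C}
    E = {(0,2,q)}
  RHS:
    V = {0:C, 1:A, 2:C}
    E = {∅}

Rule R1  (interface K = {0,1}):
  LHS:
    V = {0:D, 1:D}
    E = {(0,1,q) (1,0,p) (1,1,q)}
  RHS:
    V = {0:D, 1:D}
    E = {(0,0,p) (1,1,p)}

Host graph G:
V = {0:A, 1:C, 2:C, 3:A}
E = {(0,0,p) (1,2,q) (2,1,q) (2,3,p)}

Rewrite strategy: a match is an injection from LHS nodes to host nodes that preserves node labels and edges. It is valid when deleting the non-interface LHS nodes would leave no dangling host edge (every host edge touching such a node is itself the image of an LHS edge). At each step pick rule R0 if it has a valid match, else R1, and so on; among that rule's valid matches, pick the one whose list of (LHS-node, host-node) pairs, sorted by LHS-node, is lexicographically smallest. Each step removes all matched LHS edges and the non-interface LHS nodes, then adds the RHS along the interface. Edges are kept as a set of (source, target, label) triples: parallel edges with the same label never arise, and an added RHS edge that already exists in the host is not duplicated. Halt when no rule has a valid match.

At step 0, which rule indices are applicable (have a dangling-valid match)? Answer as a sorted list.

Answer: [R0]

Derivation:
R0: 4 valid matches — {0↦1, 1↦0, 2↦2}, {0↦1, 1↦3, 2↦2}, {0↦2, 1↦0, 2↦1} (+1 more)
R1: no valid match — LHS pattern not found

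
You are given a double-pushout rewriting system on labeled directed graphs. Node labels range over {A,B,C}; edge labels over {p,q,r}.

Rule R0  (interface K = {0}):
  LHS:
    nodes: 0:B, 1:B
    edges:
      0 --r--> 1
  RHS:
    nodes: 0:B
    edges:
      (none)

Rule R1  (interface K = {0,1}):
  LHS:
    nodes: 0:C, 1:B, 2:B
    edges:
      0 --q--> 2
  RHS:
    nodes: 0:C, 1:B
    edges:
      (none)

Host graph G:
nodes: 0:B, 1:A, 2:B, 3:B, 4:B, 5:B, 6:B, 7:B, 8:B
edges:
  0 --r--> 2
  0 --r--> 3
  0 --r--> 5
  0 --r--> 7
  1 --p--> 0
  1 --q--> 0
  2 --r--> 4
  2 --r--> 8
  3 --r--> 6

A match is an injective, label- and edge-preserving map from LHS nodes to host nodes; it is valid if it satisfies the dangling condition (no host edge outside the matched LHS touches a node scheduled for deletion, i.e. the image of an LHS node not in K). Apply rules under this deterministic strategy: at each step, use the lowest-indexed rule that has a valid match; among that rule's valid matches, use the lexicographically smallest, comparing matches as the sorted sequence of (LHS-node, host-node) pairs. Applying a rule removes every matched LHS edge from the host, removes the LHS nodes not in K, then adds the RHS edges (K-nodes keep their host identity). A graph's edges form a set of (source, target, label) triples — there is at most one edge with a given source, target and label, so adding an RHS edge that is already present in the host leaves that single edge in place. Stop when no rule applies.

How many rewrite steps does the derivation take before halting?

Answer: 7

Derivation:
initial: |V|=9 |E|=9  E = 0-r->2 0-r->3 0-r->5 0-r->7 1-p->0 1-q->0 2-r->4 2-r->8 3-r->6
step 1: apply R0 at {0↦0, 1↦5}  → |V|=8 |E|=8  E = 0-r->2 0-r->3 0-r->7 1-p->0 1-q->0 2-r->4 2-r->8 3-r->6
step 2: apply R0 at {0↦0, 1↦7}  → |V|=7 |E|=7  E = 0-r->2 0-r->3 1-p->0 1-q->0 2-r->4 2-r->8 3-r->6
step 3: apply R0 at {0↦2, 1↦4}  → |V|=6 |E|=6  E = 0-r->2 0-r->3 1-p->0 1-q->0 2-r->8 3-r->6
step 4: apply R0 at {0↦2, 1↦8}  → |V|=5 |E|=5  E = 0-r->2 0-r->3 1-p->0 1-q->0 3-r->6
step 5: apply R0 at {0↦0, 1↦2}  → |V|=4 |E|=4  E = 0-r->3 1-p->0 1-q->0 3-r->6
step 6: apply R0 at {0↦3, 1↦6}  → |V|=3 |E|=3  E = 0-r->3 1-p->0 1-q->0
step 7: apply R0 at {0↦0, 1↦3}  → |V|=2 |E|=2  E = 1-p->0 1-q->0
normal form: no rule applies after step 7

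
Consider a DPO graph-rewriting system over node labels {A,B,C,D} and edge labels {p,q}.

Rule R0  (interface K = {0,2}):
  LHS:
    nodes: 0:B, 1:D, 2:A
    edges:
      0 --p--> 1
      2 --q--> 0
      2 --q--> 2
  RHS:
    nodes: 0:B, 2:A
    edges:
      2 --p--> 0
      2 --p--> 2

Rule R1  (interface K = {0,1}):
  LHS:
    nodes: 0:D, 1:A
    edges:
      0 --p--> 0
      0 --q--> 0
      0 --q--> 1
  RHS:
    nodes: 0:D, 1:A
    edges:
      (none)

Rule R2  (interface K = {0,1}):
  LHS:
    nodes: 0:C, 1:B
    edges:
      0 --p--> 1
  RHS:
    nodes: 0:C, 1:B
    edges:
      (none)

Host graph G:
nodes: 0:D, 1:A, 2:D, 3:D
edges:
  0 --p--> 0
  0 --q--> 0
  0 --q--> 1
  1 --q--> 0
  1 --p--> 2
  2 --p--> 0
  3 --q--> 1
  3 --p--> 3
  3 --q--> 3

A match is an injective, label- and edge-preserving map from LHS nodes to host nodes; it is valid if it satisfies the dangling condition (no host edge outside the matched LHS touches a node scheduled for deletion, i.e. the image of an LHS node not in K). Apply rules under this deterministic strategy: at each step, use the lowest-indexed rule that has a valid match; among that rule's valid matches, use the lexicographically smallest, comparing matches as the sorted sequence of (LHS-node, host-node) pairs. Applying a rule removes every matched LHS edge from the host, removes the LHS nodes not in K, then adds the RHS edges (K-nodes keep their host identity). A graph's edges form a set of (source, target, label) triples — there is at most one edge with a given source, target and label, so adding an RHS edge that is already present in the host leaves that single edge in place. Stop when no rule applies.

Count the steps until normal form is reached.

Answer: 2

Steps:
start.  V:4 E:9  edges: 0-p->0 0-q->0 0-q->1 1-q->0 1-p->2 2-p->0 3-q->1 3-p->3 3-q->3
1. fire R1 via {0↦0, 1↦1}  →  V:4 E:6  edges: 1-q->0 1-p->2 2-p->0 3-q->1 3-p->3 3-q->3
2. fire R1 via {0↦3, 1↦1}  →  V:4 E:3  edges: 1-q->0 1-p->2 2-p->0
normal form: no rule applies after step 2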